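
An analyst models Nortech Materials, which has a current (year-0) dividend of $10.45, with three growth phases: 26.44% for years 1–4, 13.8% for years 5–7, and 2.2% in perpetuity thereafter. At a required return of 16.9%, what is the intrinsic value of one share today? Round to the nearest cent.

Three-stage DDM. Project D₁…D_7; terminal Gordon value at t=7 with g = 0.022; discount at r = 0.169.
D_1 = 13.2130
D_2 = 16.7065
D_3 = 21.1237
D_4 = 26.7088
D_5 = 30.3946
D_6 = 34.5891
D_7 = 39.3624
TV_7 = 40.2283/(0.169−0.022) = 273.6621
P₀ = Σ Dₜ/(1+r)ᵗ + TV_7/(1+r)^7 = 183.4535

$183.45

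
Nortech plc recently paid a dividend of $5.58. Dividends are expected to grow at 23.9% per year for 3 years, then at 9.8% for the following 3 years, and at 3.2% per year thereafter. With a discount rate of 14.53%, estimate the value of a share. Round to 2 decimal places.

$95.82

Three-stage DDM. Project D₁…D_6; terminal Gordon value at t=6 with g = 0.032; discount at r = 0.1453.
D_1 = 6.9136
D_2 = 8.5660
D_3 = 10.6132
D_4 = 11.6533
D_5 = 12.7954
D_6 = 14.0493
TV_6 = 14.4989/(0.1453−0.032) = 127.9690
P₀ = Σ Dₜ/(1+r)ᵗ + TV_6/(1+r)^6 = 95.8234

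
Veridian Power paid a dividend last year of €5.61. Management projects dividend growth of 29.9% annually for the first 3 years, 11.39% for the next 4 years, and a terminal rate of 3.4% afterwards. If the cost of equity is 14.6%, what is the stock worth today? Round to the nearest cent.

€119.52

Three-stage DDM. Project D₁…D_7; terminal Gordon value at t=7 with g = 0.034; discount at r = 0.146.
D_1 = 7.2874
D_2 = 9.4663
D_3 = 12.2967
D_4 = 13.6973
D_5 = 15.2575
D_6 = 16.9953
D_7 = 18.9311
TV_7 = 19.5747/(0.146−0.034) = 174.7743
P₀ = Σ Dₜ/(1+r)ᵗ + TV_7/(1+r)^7 = 119.5194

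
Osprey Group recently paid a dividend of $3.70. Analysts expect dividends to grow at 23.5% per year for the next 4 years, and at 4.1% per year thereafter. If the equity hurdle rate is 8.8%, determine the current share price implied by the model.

Two-stage DDM. Project D₁…D_4 at 0.235, terminal growth 0.041, discount at r = 0.088.
D_1 = 4.5695
D_2 = 5.6433
D_3 = 6.9695
D_4 = 8.6074
Terminal value at t=4: TV = D_5/(r−g) = 8.9603/(0.088−0.041) = 190.6437
P₀ = 4.5695/(1+0.088)^1 + 5.6433/(1+0.088)^2 + 6.9695/(1+0.088)^3 + 8.6074/(1+0.088)^4 + 190.6437/(1+0.088)^4 = 156.5740

$156.57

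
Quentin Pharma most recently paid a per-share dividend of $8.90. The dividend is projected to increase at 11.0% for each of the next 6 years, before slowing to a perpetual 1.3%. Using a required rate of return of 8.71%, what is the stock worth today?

$195.36

Two-stage DDM. Project D₁…D_6 at 0.11, terminal growth 0.013, discount at r = 0.0871.
D_1 = 9.8790
D_2 = 10.9657
D_3 = 12.1719
D_4 = 13.5108
D_5 = 14.9970
D_6 = 16.6467
Terminal value at t=6: TV = D_7/(r−g) = 16.8631/(0.0871−0.013) = 227.5722
P₀ = 9.8790/(1+0.0871)^1 + 10.9657/(1+0.0871)^2 + 12.1719/(1+0.0871)^3 + 13.5108/(1+0.0871)^4 + 14.9970/(1+0.0871)^5 + 16.6467/(1+0.0871)^6 + 227.5722/(1+0.0871)^6 = 195.3585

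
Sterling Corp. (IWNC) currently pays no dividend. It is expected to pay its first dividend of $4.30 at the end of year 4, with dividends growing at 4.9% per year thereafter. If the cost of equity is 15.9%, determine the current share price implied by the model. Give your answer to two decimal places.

Deferred-dividend DDM. At t=3 the remaining stream is a growing perpetuity with first payment D_4 = 4.30.
V_3 = D_4/(r−g) = 4.30/(0.159−0.049) = 39.0909
P₀ = V_3/(1+r)^3 = 39.0909/(1+0.159)^3 = 25.1088

$25.11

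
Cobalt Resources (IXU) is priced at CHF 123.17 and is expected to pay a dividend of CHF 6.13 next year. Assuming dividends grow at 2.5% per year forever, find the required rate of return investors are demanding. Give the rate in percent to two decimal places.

7.48%

Rearranging the constant-growth DDM: r = D₁/P₀ + g.
r = 6.1300 / 123.17 + 0.025 = 0.04977 + 0.025 = 0.07477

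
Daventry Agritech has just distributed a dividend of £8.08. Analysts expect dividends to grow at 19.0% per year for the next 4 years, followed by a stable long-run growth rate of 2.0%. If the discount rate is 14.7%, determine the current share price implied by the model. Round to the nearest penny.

£110.65

Two-stage DDM. Project D₁…D_4 at 0.19, terminal growth 0.02, discount at r = 0.147.
D_1 = 9.6152
D_2 = 11.4421
D_3 = 13.6161
D_4 = 16.2031
Terminal value at t=4: TV = D_5/(r−g) = 16.5272/(0.147−0.02) = 130.1355
P₀ = 9.6152/(1+0.147)^1 + 11.4421/(1+0.147)^2 + 13.6161/(1+0.147)^3 + 16.2031/(1+0.147)^4 + 130.1355/(1+0.147)^4 = 110.6517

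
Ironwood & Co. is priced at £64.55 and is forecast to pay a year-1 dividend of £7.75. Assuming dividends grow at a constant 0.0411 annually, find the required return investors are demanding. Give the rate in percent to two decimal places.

16.12%

Rearranging the constant-growth DDM: r = D₁/P₀ + g.
r = 7.7500 / 64.55 + 0.0411 = 0.12006 + 0.0411 = 0.16116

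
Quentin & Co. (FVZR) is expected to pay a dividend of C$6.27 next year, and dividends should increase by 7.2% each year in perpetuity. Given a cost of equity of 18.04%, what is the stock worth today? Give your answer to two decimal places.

C$57.84

Gordon growth model: P₀ = D₁/(r − g), with D₁ = 6.27 given directly.
P₀ = 6.2700 / (0.1804 − 0.072) = 6.2700 / 0.1084 = 57.8413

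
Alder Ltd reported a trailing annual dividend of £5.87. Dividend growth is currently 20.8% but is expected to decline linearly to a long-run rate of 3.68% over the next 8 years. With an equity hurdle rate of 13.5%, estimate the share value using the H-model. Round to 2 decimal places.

£102.91

H-model: P₀ = D₀[(1+g_L) + H(g_S−g_L)]/(r−g_L), with H = 8/2 = 4.
P₀ = 5.87 × [(1+0.0368) + 4×(0.208−0.0368)] / (0.135−0.0368)
   = 5.87 × 1.7216 / 0.0982 = 102.9103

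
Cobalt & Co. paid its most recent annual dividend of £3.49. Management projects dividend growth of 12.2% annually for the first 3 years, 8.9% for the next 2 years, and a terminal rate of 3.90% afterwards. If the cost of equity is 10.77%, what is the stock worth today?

Three-stage DDM. Project D₁…D_5; terminal Gordon value at t=5 with g = 0.039; discount at r = 0.1077.
D_1 = 3.9158
D_2 = 4.3935
D_3 = 4.9295
D_4 = 5.3682
D_5 = 5.8460
TV_5 = 6.0740/(0.1077−0.039) = 88.4135
P₀ = Σ Dₜ/(1+r)ᵗ + TV_5/(1+r)^5 = 70.8299

£70.83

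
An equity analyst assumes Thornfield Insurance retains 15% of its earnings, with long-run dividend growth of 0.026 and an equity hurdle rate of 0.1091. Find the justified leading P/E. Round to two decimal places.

Payout ratio b = 1 − 0.15 = 0.85.
Justified leading P/E = b/(r−g) = 0.85/(0.1091−0.026) = 10.2286

10.23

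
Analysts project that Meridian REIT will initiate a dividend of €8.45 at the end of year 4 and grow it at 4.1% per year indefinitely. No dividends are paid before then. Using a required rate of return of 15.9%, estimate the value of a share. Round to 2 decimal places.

Deferred-dividend DDM. At t=3 the remaining stream is a growing perpetuity with first payment D_4 = 8.45.
V_3 = D_4/(r−g) = 8.45/(0.159−0.041) = 71.6102
P₀ = V_3/(1+r)^3 = 71.6102/(1+0.159)^3 = 45.9965

€46.00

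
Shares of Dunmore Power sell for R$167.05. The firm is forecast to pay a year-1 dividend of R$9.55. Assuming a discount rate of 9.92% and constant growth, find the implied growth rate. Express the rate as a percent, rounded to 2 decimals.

From P₀ = D₁/(r − g), the implied growth is g = r − D₁/P₀.
g = 0.0992 − 9.55/167.05 = 0.0992 − 0.05717 = 0.04203

4.20%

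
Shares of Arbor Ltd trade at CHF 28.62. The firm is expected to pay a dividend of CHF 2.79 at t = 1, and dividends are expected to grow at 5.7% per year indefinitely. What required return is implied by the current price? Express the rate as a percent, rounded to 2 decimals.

Rearranging the constant-growth DDM: r = D₁/P₀ + g.
r = 2.7900 / 28.62 + 0.057 = 0.09748 + 0.057 = 0.15448

15.45%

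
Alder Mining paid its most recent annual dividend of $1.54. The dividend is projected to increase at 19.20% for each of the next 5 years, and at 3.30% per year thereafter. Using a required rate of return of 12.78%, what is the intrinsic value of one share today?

$31.25

Two-stage DDM. Project D₁…D_5 at 0.192, terminal growth 0.033, discount at r = 0.1278.
D_1 = 1.8357
D_2 = 2.1881
D_3 = 2.6083
D_4 = 3.1090
D_5 = 3.7060
Terminal value at t=5: TV = D_6/(r−g) = 3.8283/(0.1278−0.033) = 40.3826
P₀ = 1.8357/(1+0.1278)^1 + 2.1881/(1+0.1278)^2 + 2.6083/(1+0.1278)^3 + 3.1090/(1+0.1278)^4 + 3.7060/(1+0.1278)^5 + 40.3826/(1+0.1278)^5 = 31.2518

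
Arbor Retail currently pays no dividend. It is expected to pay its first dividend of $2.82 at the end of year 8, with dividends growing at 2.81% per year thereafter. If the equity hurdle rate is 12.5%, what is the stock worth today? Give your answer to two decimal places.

$12.76

Deferred-dividend DDM. At t=7 the remaining stream is a growing perpetuity with first payment D_8 = 2.82.
V_7 = D_8/(r−g) = 2.82/(0.125−0.0281) = 29.1022
P₀ = V_7/(1+r)^7 = 29.1022/(1+0.125)^7 = 12.7602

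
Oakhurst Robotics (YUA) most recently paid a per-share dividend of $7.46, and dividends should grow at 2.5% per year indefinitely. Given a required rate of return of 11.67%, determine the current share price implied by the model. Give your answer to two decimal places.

Gordon growth model: P₀ = D₁/(r − g). D₁ = 7.46 × (1 + 0.025) = 7.6465.
P₀ = 7.6465 / (0.1167 − 0.025) = 7.6465 / 0.0917 = 83.3860

$83.39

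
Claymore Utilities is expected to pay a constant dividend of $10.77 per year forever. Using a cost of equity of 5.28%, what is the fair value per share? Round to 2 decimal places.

Zero-growth DDM (perpetuity): P₀ = D/r = 10.77 / 0.0528 = 203.9773

$203.98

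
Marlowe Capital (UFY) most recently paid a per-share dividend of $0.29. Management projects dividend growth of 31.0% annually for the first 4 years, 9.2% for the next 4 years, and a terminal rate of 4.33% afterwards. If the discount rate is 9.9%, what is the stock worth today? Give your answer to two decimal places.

$14.83

Three-stage DDM. Project D₁…D_8; terminal Gordon value at t=8 with g = 0.0433; discount at r = 0.099.
D_1 = 0.3799
D_2 = 0.4977
D_3 = 0.6519
D_4 = 0.8540
D_5 = 0.9326
D_6 = 1.0184
D_7 = 1.1121
D_8 = 1.2144
TV_8 = 1.2670/(0.099−0.0433) = 22.7472
P₀ = Σ Dₜ/(1+r)ᵗ + TV_8/(1+r)^8 = 14.8283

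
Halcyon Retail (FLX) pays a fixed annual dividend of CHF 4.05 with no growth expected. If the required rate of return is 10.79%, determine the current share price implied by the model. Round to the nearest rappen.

CHF 37.53

Zero-growth DDM (perpetuity): P₀ = D/r = 4.05 / 0.1079 = 37.5348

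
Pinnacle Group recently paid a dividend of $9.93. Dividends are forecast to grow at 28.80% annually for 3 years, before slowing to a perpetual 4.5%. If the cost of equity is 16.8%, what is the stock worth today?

Two-stage DDM. Project D₁…D_3 at 0.288, terminal growth 0.045, discount at r = 0.168.
D_1 = 12.7898
D_2 = 16.4733
D_3 = 21.2176
Terminal value at t=3: TV = D_4/(r−g) = 22.1724/(0.168−0.045) = 180.2636
P₀ = 12.7898/(1+0.168)^1 + 16.4733/(1+0.168)^2 + 21.2176/(1+0.168)^3 + 180.2636/(1+0.168)^3 = 149.4717

$149.47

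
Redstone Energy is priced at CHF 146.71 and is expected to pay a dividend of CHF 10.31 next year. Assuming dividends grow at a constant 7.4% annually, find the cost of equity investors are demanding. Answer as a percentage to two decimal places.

Rearranging the constant-growth DDM: r = D₁/P₀ + g.
r = 10.3100 / 146.71 + 0.074 = 0.07027 + 0.074 = 0.14427

14.43%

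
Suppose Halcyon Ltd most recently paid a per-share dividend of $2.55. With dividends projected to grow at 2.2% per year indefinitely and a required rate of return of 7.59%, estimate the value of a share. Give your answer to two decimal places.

Gordon growth model: P₀ = D₁/(r − g). D₁ = 2.55 × (1 + 0.022) = 2.6061.
P₀ = 2.6061 / (0.0759 − 0.022) = 2.6061 / 0.0539 = 48.3506

$48.35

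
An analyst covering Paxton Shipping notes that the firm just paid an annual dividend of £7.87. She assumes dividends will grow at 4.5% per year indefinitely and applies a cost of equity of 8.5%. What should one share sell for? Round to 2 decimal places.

Gordon growth model: P₀ = D₁/(r − g). D₁ = 7.87 × (1 + 0.045) = 8.2241.
P₀ = 8.2241 / (0.085 − 0.045) = 8.2241 / 0.04 = 205.6037

£205.60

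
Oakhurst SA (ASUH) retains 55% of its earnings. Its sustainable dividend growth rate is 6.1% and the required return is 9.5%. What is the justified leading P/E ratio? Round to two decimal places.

13.24

Payout ratio b = 1 − 0.55 = 0.45.
Justified leading P/E = b/(r−g) = 0.45/(0.095−0.061) = 13.2353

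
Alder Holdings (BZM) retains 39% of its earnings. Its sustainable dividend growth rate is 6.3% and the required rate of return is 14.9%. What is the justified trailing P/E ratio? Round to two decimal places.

7.54

Payout ratio b = 1 − 0.39 = 0.61.
Justified trailing P/E = b(1+g)/(r−g) = 0.61×(1+0.063)/(0.149−0.063) = 7.5399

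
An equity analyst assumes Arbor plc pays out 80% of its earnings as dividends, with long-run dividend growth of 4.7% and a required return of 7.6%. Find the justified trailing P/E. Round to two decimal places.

28.88

Justified trailing P/E = b(1+g)/(r−g) = 0.80×(1+0.047)/(0.076−0.047) = 28.8828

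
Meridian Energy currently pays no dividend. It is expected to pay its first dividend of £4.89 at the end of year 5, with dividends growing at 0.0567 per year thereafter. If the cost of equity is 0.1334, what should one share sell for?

Deferred-dividend DDM. At t=4 the remaining stream is a growing perpetuity with first payment D_5 = 4.89.
V_4 = D_5/(r−g) = 4.89/(0.1334−0.0567) = 63.7549
P₀ = V_4/(1+r)^4 = 63.7549/(1+0.1334)^4 = 38.6350

£38.63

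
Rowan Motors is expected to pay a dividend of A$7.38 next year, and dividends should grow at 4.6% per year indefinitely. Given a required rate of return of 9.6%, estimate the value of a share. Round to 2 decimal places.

Gordon growth model: P₀ = D₁/(r − g), with D₁ = 7.38 given directly.
P₀ = 7.3800 / (0.096 − 0.046) = 7.3800 / 0.05 = 147.6000

A$147.60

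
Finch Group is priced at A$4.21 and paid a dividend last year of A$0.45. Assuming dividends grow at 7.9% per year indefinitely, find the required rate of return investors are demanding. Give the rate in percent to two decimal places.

19.43%

Rearranging the constant-growth DDM: r = D₁/P₀ + g.
D₁ = 0.45 × (1 + 0.079) = 0.4855.
r = 0.4855 / 4.21 + 0.079 = 0.11533 + 0.079 = 0.19433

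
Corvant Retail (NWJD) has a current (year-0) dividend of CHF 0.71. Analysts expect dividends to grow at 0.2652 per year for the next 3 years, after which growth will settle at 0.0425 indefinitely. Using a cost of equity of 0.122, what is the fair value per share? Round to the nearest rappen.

CHF 16.07

Two-stage DDM. Project D₁…D_3 at 0.2652, terminal growth 0.0425, discount at r = 0.122.
D_1 = 0.8983
D_2 = 1.1365
D_3 = 1.4379
Terminal value at t=3: TV = D_4/(r−g) = 1.4990/(0.122−0.0425) = 18.8558
P₀ = 0.8983/(1+0.122)^1 + 1.1365/(1+0.122)^2 + 1.4379/(1+0.122)^3 + 18.8558/(1+0.122)^3 = 16.0710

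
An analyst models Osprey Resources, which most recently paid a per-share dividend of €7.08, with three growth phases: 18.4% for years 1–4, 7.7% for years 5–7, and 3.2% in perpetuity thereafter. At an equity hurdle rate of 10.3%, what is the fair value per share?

Three-stage DDM. Project D₁…D_7; terminal Gordon value at t=7 with g = 0.032; discount at r = 0.103.
D_1 = 8.3827
D_2 = 9.9251
D_3 = 11.7514
D_4 = 13.9136
D_5 = 14.9850
D_6 = 16.1388
D_7 = 17.3815
TV_7 = 17.9377/(0.103−0.032) = 252.6437
P₀ = Σ Dₜ/(1+r)ᵗ + TV_7/(1+r)^7 = 188.0051

€188.01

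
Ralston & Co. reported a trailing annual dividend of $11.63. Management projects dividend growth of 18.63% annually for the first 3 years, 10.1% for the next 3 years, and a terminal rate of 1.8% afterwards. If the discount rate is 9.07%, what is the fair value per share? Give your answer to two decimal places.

Three-stage DDM. Project D₁…D_6; terminal Gordon value at t=6 with g = 0.018; discount at r = 0.0907.
D_1 = 13.7967
D_2 = 16.3670
D_3 = 19.4162
D_4 = 21.3772
D_5 = 23.5363
D_6 = 25.9135
TV_6 = 26.3799/(0.0907−0.018) = 362.8596
P₀ = Σ Dₜ/(1+r)ᵗ + TV_6/(1+r)^6 = 302.6462

$302.65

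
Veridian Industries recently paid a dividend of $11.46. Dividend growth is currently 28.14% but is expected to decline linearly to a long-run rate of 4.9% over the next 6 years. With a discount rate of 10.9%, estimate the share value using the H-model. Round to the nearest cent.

H-model: P₀ = D₀[(1+g_L) + H(g_S−g_L)]/(r−g_L), with H = 6/2 = 3.
P₀ = 11.46 × [(1+0.049) + 3×(0.2814−0.049)] / (0.109−0.049)
   = 11.46 × 1.7462 / 0.06 = 333.5242

$333.52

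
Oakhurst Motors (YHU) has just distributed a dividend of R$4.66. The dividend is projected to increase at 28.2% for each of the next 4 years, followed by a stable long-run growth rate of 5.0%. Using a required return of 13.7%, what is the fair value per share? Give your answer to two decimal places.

R$116.29

Two-stage DDM. Project D₁…D_4 at 0.282, terminal growth 0.05, discount at r = 0.137.
D_1 = 5.9741
D_2 = 7.6588
D_3 = 9.8186
D_4 = 12.5875
Terminal value at t=4: TV = D_5/(r−g) = 13.2168/(0.137−0.05) = 151.9176
P₀ = 5.9741/(1+0.137)^1 + 7.6588/(1+0.137)^2 + 9.8186/(1+0.137)^3 + 12.5875/(1+0.137)^4 + 151.9176/(1+0.137)^4 = 116.2908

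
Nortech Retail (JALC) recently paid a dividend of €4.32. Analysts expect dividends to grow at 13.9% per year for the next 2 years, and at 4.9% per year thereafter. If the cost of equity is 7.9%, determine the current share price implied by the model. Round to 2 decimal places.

€177.70

Two-stage DDM. Project D₁…D_2 at 0.139, terminal growth 0.049, discount at r = 0.079.
D_1 = 4.9205
D_2 = 5.6044
Terminal value at t=2: TV = D_3/(r−g) = 5.8790/(0.079−0.049) = 195.9681
P₀ = 4.9205/(1+0.079)^1 + 5.6044/(1+0.079)^2 + 195.9681/(1+0.079)^2 = 177.6967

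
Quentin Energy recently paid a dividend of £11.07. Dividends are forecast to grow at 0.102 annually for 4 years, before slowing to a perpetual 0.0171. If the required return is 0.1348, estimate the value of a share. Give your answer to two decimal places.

Two-stage DDM. Project D₁…D_4 at 0.102, terminal growth 0.0171, discount at r = 0.1348.
D_1 = 12.1991
D_2 = 13.4435
D_3 = 14.8147
D_4 = 16.3258
Terminal value at t=4: TV = D_5/(r−g) = 16.6050/(0.1348−0.0171) = 141.0786
P₀ = 12.1991/(1+0.1348)^1 + 13.4435/(1+0.1348)^2 + 14.8147/(1+0.1348)^3 + 16.3258/(1+0.1348)^4 + 141.0786/(1+0.1348)^4 = 126.2430

£126.24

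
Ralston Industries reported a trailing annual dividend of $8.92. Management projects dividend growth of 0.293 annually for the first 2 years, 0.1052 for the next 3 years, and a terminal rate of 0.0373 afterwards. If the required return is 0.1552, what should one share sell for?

Three-stage DDM. Project D₁…D_5; terminal Gordon value at t=5 with g = 0.0373; discount at r = 0.1552.
D_1 = 11.5336
D_2 = 14.9129
D_3 = 16.4817
D_4 = 18.2156
D_5 = 20.1319
TV_5 = 20.8828/(0.1552−0.0373) = 177.1231
P₀ = Σ Dₜ/(1+r)ᵗ + TV_5/(1+r)^5 = 137.9620

$137.96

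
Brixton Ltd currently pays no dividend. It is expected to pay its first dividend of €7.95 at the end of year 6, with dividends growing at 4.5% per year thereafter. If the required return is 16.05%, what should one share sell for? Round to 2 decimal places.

€32.70

Deferred-dividend DDM. At t=5 the remaining stream is a growing perpetuity with first payment D_6 = 7.95.
V_5 = D_6/(r−g) = 7.95/(0.1605−0.045) = 68.8312
P₀ = V_5/(1+r)^5 = 68.8312/(1+0.1605)^5 = 32.7009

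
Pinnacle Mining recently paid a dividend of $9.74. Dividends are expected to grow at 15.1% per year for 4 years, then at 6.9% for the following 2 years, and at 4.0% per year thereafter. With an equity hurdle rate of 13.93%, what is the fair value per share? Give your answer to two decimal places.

Three-stage DDM. Project D₁…D_6; terminal Gordon value at t=6 with g = 0.04; discount at r = 0.1393.
D_1 = 11.2107
D_2 = 12.9036
D_3 = 14.8520
D_4 = 17.0947
D_5 = 18.2742
D_6 = 19.5351
TV_6 = 20.3165/(0.1393−0.04) = 204.5972
P₀ = Σ Dₜ/(1+r)ᵗ + TV_6/(1+r)^6 = 151.9795

$151.98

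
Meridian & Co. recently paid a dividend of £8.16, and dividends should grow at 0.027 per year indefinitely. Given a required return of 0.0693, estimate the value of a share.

£198.12

Gordon growth model: P₀ = D₁/(r − g). D₁ = 8.16 × (1 + 0.027) = 8.3803.
P₀ = 8.3803 / (0.0693 − 0.027) = 8.3803 / 0.0423 = 198.1163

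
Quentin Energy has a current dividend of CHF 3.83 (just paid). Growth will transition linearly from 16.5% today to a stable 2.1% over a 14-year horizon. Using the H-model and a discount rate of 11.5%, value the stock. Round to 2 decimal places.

CHF 82.67

H-model: P₀ = D₀[(1+g_L) + H(g_S−g_L)]/(r−g_L), with H = 14/2 = 7.
P₀ = 3.83 × [(1+0.021) + 7×(0.165−0.021)] / (0.115−0.021)
   = 3.83 × 2.0290 / 0.094 = 82.6710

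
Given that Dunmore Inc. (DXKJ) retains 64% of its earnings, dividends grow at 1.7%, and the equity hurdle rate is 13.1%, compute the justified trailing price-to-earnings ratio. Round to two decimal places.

Payout ratio b = 1 − 0.64 = 0.36.
Justified trailing P/E = b(1+g)/(r−g) = 0.36×(1+0.017)/(0.131−0.017) = 3.2116

3.21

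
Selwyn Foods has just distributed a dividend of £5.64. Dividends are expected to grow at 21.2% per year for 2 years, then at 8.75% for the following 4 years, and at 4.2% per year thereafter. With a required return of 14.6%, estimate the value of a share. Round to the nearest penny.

£85.70

Three-stage DDM. Project D₁…D_6; terminal Gordon value at t=6 with g = 0.042; discount at r = 0.146.
D_1 = 6.8357
D_2 = 8.2848
D_3 = 9.0098
D_4 = 9.7981
D_5 = 10.6555
D_6 = 11.5878
TV_6 = 12.0745/(0.146−0.042) = 116.1010
P₀ = Σ Dₜ/(1+r)ᵗ + TV_6/(1+r)^6 = 85.7006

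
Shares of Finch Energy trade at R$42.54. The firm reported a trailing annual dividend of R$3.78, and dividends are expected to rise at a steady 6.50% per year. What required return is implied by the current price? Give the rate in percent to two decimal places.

15.96%

Rearranging the constant-growth DDM: r = D₁/P₀ + g.
D₁ = 3.78 × (1 + 0.065) = 4.0257.
r = 4.0257 / 42.54 + 0.065 = 0.09463 + 0.065 = 0.15963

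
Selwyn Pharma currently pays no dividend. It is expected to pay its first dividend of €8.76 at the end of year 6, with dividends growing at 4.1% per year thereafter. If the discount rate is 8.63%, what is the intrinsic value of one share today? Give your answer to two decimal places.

€127.84

Deferred-dividend DDM. At t=5 the remaining stream is a growing perpetuity with first payment D_6 = 8.76.
V_5 = D_6/(r−g) = 8.76/(0.0863−0.041) = 193.3775
P₀ = V_5/(1+r)^5 = 193.3775/(1+0.0863)^5 = 127.8371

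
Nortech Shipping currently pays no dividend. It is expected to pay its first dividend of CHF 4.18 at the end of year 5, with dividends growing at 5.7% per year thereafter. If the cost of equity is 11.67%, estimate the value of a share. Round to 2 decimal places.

Deferred-dividend DDM. At t=4 the remaining stream is a growing perpetuity with first payment D_5 = 4.18.
V_4 = D_5/(r−g) = 4.18/(0.1167−0.057) = 70.0168
P₀ = V_4/(1+r)^4 = 70.0168/(1+0.1167)^4 = 45.0252

CHF 45.03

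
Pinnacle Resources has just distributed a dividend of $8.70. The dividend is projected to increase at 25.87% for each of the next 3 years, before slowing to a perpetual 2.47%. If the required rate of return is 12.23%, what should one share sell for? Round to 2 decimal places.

$161.83

Two-stage DDM. Project D₁…D_3 at 0.2587, terminal growth 0.0247, discount at r = 0.1223.
D_1 = 10.9507
D_2 = 13.7836
D_3 = 17.3495
Terminal value at t=3: TV = D_4/(r−g) = 17.7780/(0.1223−0.0247) = 182.1515
P₀ = 10.9507/(1+0.1223)^1 + 13.7836/(1+0.1223)^2 + 17.3495/(1+0.1223)^3 + 182.1515/(1+0.1223)^3 = 161.8302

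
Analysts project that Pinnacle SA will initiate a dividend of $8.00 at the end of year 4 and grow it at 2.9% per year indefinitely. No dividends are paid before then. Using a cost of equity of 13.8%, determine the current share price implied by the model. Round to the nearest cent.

Deferred-dividend DDM. At t=3 the remaining stream is a growing perpetuity with first payment D_4 = 8.00.
V_3 = D_4/(r−g) = 8.00/(0.138−0.029) = 73.3945
P₀ = V_3/(1+r)^3 = 73.3945/(1+0.138)^3 = 49.8008

$49.80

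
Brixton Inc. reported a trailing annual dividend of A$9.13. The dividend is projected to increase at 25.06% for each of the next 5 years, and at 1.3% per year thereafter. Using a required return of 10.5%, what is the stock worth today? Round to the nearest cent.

A$253.87

Two-stage DDM. Project D₁…D_5 at 0.2506, terminal growth 0.013, discount at r = 0.105.
D_1 = 11.4180
D_2 = 14.2793
D_3 = 17.8577
D_4 = 22.3329
D_5 = 27.9295
Terminal value at t=5: TV = D_6/(r−g) = 28.2926/(0.105−0.013) = 307.5279
P₀ = 11.4180/(1+0.105)^1 + 14.2793/(1+0.105)^2 + 17.8577/(1+0.105)^3 + 22.3329/(1+0.105)^4 + 27.9295/(1+0.105)^5 + 307.5279/(1+0.105)^5 = 253.8650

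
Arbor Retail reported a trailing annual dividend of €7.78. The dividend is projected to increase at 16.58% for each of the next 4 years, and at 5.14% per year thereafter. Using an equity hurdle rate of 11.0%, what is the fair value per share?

Two-stage DDM. Project D₁…D_4 at 0.1658, terminal growth 0.0514, discount at r = 0.11.
D_1 = 9.0699
D_2 = 10.5737
D_3 = 12.3268
D_4 = 14.3706
Terminal value at t=4: TV = D_5/(r−g) = 15.1093/(0.11−0.0514) = 257.8375
P₀ = 9.0699/(1+0.11)^1 + 10.5737/(1+0.11)^2 + 12.3268/(1+0.11)^3 + 14.3706/(1+0.11)^4 + 257.8375/(1+0.11)^4 = 205.0782

€205.08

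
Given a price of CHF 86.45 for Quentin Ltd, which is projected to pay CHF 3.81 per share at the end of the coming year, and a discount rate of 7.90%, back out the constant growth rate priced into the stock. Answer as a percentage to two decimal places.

From P₀ = D₁/(r − g), the implied growth is g = r − D₁/P₀.
g = 0.079 − 3.81/86.45 = 0.079 − 0.04407 = 0.03493

3.49%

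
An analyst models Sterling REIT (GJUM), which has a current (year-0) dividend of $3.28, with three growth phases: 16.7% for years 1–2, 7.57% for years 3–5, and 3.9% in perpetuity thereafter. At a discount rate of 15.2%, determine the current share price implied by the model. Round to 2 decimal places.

Three-stage DDM. Project D₁…D_5; terminal Gordon value at t=5 with g = 0.039; discount at r = 0.152.
D_1 = 3.8278
D_2 = 4.4670
D_3 = 4.8051
D_4 = 5.1689
D_5 = 5.5602
TV_5 = 5.7770/(0.152−0.039) = 51.1242
P₀ = Σ Dₜ/(1+r)ᵗ + TV_5/(1+r)^5 = 40.7049

$40.70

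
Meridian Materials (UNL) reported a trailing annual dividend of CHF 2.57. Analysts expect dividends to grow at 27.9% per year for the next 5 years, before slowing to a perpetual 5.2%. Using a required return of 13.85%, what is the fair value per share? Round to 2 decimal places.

CHF 74.39

Two-stage DDM. Project D₁…D_5 at 0.279, terminal growth 0.052, discount at r = 0.1385.
D_1 = 3.2870
D_2 = 4.2041
D_3 = 5.3771
D_4 = 6.8773
D_5 = 8.7960
Terminal value at t=5: TV = D_6/(r−g) = 9.2534/(0.1385−0.052) = 106.9758
P₀ = 3.2870/(1+0.1385)^1 + 4.2041/(1+0.1385)^2 + 5.3771/(1+0.1385)^3 + 6.8773/(1+0.1385)^4 + 8.7960/(1+0.1385)^5 + 106.9758/(1+0.1385)^5 = 74.3931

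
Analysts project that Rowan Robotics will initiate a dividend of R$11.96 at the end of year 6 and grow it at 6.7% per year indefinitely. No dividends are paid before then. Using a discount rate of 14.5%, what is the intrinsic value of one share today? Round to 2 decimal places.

Deferred-dividend DDM. At t=5 the remaining stream is a growing perpetuity with first payment D_6 = 11.96.
V_5 = D_6/(r−g) = 11.96/(0.145−0.067) = 153.3333
P₀ = V_5/(1+r)^5 = 153.3333/(1+0.145)^5 = 77.9129

R$77.91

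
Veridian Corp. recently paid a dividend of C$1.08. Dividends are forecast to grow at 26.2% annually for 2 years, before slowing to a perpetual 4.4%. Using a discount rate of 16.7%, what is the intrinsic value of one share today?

C$13.15

Two-stage DDM. Project D₁…D_2 at 0.262, terminal growth 0.044, discount at r = 0.167.
D_1 = 1.3630
D_2 = 1.7201
Terminal value at t=2: TV = D_3/(r−g) = 1.7957/(0.167−0.044) = 14.5995
P₀ = 1.3630/(1+0.167)^1 + 1.7201/(1+0.167)^2 + 14.5995/(1+0.167)^2 = 13.1509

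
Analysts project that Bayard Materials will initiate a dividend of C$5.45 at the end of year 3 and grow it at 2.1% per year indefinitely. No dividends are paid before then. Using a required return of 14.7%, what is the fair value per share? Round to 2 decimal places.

C$32.88

Deferred-dividend DDM. At t=2 the remaining stream is a growing perpetuity with first payment D_3 = 5.45.
V_2 = D_3/(r−g) = 5.45/(0.147−0.021) = 43.2540
P₀ = V_2/(1+r)^2 = 43.2540/(1+0.147)^2 = 32.8775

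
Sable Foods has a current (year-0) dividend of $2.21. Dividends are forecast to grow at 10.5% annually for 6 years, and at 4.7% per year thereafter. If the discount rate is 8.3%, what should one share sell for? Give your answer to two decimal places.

$86.75

Two-stage DDM. Project D₁…D_6 at 0.105, terminal growth 0.047, discount at r = 0.083.
D_1 = 2.4421
D_2 = 2.6985
D_3 = 2.9818
D_4 = 3.2949
D_5 = 3.6409
D_6 = 4.0231
Terminal value at t=6: TV = D_7/(r−g) = 4.2122/(0.083−0.047) = 117.0065
P₀ = 2.4421/(1+0.083)^1 + 2.6985/(1+0.083)^2 + 2.9818/(1+0.083)^3 + 3.2949/(1+0.083)^4 + 3.6409/(1+0.083)^5 + 4.0231/(1+0.083)^6 + 117.0065/(1+0.083)^6 = 86.7523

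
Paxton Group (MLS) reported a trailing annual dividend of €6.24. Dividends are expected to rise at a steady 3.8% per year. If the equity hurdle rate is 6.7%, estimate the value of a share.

Gordon growth model: P₀ = D₁/(r − g). D₁ = 6.24 × (1 + 0.038) = 6.4771.
P₀ = 6.4771 / (0.067 − 0.038) = 6.4771 / 0.029 = 223.3490

€223.35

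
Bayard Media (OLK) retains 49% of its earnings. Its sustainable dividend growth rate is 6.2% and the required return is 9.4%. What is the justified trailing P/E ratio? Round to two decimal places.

Payout ratio b = 1 − 0.49 = 0.51.
Justified trailing P/E = b(1+g)/(r−g) = 0.51×(1+0.062)/(0.094−0.062) = 16.9256

16.93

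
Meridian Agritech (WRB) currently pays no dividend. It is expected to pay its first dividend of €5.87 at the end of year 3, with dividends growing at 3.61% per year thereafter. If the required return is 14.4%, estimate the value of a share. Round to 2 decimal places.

Deferred-dividend DDM. At t=2 the remaining stream is a growing perpetuity with first payment D_3 = 5.87.
V_2 = D_3/(r−g) = 5.87/(0.144−0.0361) = 54.4022
P₀ = V_2/(1+r)^2 = 54.4022/(1+0.144)^2 = 41.5685

€41.57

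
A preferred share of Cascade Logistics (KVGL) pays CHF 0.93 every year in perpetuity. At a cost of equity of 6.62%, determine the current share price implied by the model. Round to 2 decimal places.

CHF 14.05

Zero-growth DDM (perpetuity): P₀ = D/r = 0.93 / 0.0662 = 14.0483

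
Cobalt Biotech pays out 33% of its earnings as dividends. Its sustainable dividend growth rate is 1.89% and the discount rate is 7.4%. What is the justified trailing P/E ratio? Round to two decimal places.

6.10

Justified trailing P/E = b(1+g)/(r−g) = 0.33×(1+0.0189)/(0.074−0.0189) = 6.1023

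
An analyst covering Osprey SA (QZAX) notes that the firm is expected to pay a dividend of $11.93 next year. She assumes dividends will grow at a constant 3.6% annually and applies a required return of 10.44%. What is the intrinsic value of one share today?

Gordon growth model: P₀ = D₁/(r − g), with D₁ = 11.93 given directly.
P₀ = 11.9300 / (0.1044 − 0.036) = 11.9300 / 0.0684 = 174.4152

$174.42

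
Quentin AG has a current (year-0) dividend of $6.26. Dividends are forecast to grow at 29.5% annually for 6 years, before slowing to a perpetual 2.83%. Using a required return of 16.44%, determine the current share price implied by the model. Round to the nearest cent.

$144.90

Two-stage DDM. Project D₁…D_6 at 0.295, terminal growth 0.0283, discount at r = 0.1644.
D_1 = 8.1067
D_2 = 10.4982
D_3 = 13.5951
D_4 = 17.6057
D_5 = 22.7994
D_6 = 29.5252
Terminal value at t=6: TV = D_7/(r−g) = 30.3608/(0.1644−0.0283) = 223.0769
P₀ = 8.1067/(1+0.1644)^1 + 10.4982/(1+0.1644)^2 + 13.5951/(1+0.1644)^3 + 17.6057/(1+0.1644)^4 + 22.7994/(1+0.1644)^5 + 29.5252/(1+0.1644)^6 + 223.0769/(1+0.1644)^6 = 144.8955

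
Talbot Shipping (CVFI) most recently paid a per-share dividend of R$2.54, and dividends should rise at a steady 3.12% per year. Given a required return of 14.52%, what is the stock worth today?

Gordon growth model: P₀ = D₁/(r − g). D₁ = 2.54 × (1 + 0.0312) = 2.6192.
P₀ = 2.6192 / (0.1452 − 0.0312) = 2.6192 / 0.114 = 22.9759

R$22.98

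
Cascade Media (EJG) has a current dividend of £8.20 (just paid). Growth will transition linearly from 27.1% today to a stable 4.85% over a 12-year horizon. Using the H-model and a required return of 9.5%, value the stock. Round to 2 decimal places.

H-model: P₀ = D₀[(1+g_L) + H(g_S−g_L)]/(r−g_L), with H = 12/2 = 6.
P₀ = 8.20 × [(1+0.0485) + 6×(0.271−0.0485)] / (0.095−0.0485)
   = 8.20 × 2.3835 / 0.0465 = 420.3161

£420.32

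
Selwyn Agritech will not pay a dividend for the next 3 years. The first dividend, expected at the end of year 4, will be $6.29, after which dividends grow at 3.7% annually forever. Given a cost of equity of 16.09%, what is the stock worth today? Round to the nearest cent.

Deferred-dividend DDM. At t=3 the remaining stream is a growing perpetuity with first payment D_4 = 6.29.
V_3 = D_4/(r−g) = 6.29/(0.1609−0.037) = 50.7667
P₀ = V_3/(1+r)^3 = 50.7667/(1+0.1609)^3 = 32.4485

$32.45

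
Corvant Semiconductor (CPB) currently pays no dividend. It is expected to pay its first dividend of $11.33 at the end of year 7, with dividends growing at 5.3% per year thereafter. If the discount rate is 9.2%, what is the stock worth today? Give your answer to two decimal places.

Deferred-dividend DDM. At t=6 the remaining stream is a growing perpetuity with first payment D_7 = 11.33.
V_6 = D_7/(r−g) = 11.33/(0.092−0.053) = 290.5128
P₀ = V_6/(1+r)^6 = 290.5128/(1+0.092)^6 = 171.3284

$171.33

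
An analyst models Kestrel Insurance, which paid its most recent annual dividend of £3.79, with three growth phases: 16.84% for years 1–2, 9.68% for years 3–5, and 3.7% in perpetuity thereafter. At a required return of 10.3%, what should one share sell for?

Three-stage DDM. Project D₁…D_5; terminal Gordon value at t=5 with g = 0.037; discount at r = 0.103.
D_1 = 4.4282
D_2 = 5.1740
D_3 = 5.6748
D_4 = 6.2241
D_5 = 6.8266
TV_5 = 7.0792/(0.103−0.037) = 107.2604
P₀ = Σ Dₜ/(1+r)ᵗ + TV_5/(1+r)^5 = 86.5824

£86.58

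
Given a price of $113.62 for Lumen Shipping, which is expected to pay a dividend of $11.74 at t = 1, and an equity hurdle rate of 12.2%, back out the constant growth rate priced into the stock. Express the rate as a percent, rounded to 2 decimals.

From P₀ = D₁/(r − g), the implied growth is g = r − D₁/P₀.
g = 0.122 − 11.74/113.62 = 0.122 − 0.10333 = 0.01867

1.87%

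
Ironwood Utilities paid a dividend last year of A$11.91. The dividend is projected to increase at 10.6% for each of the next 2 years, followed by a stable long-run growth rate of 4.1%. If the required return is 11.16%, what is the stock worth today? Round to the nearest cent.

A$197.49

Two-stage DDM. Project D₁…D_2 at 0.106, terminal growth 0.041, discount at r = 0.1116.
D_1 = 13.1725
D_2 = 14.5687
Terminal value at t=2: TV = D_3/(r−g) = 15.1661/(0.1116−0.041) = 214.8167
P₀ = 13.1725/(1+0.1116)^1 + 14.5687/(1+0.1116)^2 + 214.8167/(1+0.1116)^2 = 197.4888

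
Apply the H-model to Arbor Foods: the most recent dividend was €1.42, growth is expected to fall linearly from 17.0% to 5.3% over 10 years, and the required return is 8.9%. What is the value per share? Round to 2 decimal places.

€64.61

H-model: P₀ = D₀[(1+g_L) + H(g_S−g_L)]/(r−g_L), with H = 10/2 = 5.
P₀ = 1.42 × [(1+0.053) + 5×(0.17−0.053)] / (0.089−0.053)
   = 1.42 × 1.6380 / 0.036 = 64.6100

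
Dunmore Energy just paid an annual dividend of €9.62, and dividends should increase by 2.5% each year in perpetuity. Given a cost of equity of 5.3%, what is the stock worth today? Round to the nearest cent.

€352.16

Gordon growth model: P₀ = D₁/(r − g). D₁ = 9.62 × (1 + 0.025) = 9.8605.
P₀ = 9.8605 / (0.053 − 0.025) = 9.8605 / 0.028 = 352.1607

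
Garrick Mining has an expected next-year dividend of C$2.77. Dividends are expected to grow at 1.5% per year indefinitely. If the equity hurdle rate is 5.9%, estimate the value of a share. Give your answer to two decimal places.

C$62.95

Gordon growth model: P₀ = D₁/(r − g), with D₁ = 2.77 given directly.
P₀ = 2.7700 / (0.059 − 0.015) = 2.7700 / 0.044 = 62.9545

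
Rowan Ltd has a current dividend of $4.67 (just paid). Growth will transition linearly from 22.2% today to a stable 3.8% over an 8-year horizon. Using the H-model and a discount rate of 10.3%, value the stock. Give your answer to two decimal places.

H-model: P₀ = D₀[(1+g_L) + H(g_S−g_L)]/(r−g_L), with H = 8/2 = 4.
P₀ = 4.67 × [(1+0.038) + 4×(0.222−0.038)] / (0.103−0.038)
   = 4.67 × 1.7740 / 0.065 = 127.4551

$127.46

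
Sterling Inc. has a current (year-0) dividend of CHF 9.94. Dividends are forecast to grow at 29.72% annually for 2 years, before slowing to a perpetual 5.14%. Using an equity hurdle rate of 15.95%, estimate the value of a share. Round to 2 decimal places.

CHF 144.57

Two-stage DDM. Project D₁…D_2 at 0.2972, terminal growth 0.0514, discount at r = 0.1595.
D_1 = 12.8942
D_2 = 16.7263
Terminal value at t=2: TV = D_3/(r−g) = 17.5860/(0.1595−0.0514) = 162.6831
P₀ = 12.8942/(1+0.1595)^1 + 16.7263/(1+0.1595)^2 + 162.6831/(1+0.1595)^2 = 144.5659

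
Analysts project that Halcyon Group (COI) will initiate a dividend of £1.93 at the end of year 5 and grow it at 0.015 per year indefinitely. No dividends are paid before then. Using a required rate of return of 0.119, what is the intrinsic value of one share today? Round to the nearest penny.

£11.84

Deferred-dividend DDM. At t=4 the remaining stream is a growing perpetuity with first payment D_5 = 1.93.
V_4 = D_5/(r−g) = 1.93/(0.119−0.015) = 18.5577
P₀ = V_4/(1+r)^4 = 18.5577/(1+0.119)^4 = 11.8360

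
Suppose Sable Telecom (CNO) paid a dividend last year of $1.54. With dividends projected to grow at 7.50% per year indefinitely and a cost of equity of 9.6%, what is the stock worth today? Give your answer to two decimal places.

$78.83

Gordon growth model: P₀ = D₁/(r − g). D₁ = 1.54 × (1 + 0.075) = 1.6555.
P₀ = 1.6555 / (0.096 − 0.075) = 1.6555 / 0.021 = 78.8333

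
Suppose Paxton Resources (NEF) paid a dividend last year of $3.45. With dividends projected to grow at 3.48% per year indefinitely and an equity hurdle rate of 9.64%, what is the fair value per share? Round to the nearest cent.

Gordon growth model: P₀ = D₁/(r − g). D₁ = 3.45 × (1 + 0.0348) = 3.5701.
P₀ = 3.5701 / (0.0964 − 0.0348) = 3.5701 / 0.0616 = 57.9555

$57.96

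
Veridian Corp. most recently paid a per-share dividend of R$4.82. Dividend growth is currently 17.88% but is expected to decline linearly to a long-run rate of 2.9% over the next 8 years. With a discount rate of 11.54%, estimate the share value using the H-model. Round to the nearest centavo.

R$90.83

H-model: P₀ = D₀[(1+g_L) + H(g_S−g_L)]/(r−g_L), with H = 8/2 = 4.
P₀ = 4.82 × [(1+0.029) + 4×(0.1788−0.029)] / (0.1154−0.029)
   = 4.82 × 1.6282 / 0.0864 = 90.8325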